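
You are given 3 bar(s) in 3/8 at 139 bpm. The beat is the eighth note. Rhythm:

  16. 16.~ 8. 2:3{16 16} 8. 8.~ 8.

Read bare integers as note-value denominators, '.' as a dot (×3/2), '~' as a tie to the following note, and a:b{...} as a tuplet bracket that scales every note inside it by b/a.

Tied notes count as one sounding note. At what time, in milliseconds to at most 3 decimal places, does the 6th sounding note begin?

note 6 onset = 6b = 2589.928ms

1. 0.0ms @ 0 + 323.741ms (3/4)
2. 323.741ms @ 3/4 + 971.223ms (9/4)
3. 1294.964ms @ 3 + 323.741ms (3/4)
4. 1618.705ms @ 15/4 + 323.741ms (3/4)
5. 1942.446ms @ 9/2 + 647.482ms (3/2)
6. 2589.928ms @ 6 + 1294.964ms (3)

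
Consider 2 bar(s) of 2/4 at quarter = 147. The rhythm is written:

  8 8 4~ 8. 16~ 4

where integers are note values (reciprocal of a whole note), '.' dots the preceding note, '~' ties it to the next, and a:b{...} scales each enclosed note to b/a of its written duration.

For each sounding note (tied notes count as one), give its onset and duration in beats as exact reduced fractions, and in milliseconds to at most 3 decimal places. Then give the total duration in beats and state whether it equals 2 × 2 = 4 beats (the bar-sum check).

1) 0.0ms=0b +204.082ms=1/2b
2) 204.082ms=1/2b +204.082ms=1/2b
3) 408.163ms=1b +714.286ms=7/4b
4) 1122.449ms=11/4b +510.204ms=5/4b
Σ=4b of 4 (147bpm 2/4) — PASS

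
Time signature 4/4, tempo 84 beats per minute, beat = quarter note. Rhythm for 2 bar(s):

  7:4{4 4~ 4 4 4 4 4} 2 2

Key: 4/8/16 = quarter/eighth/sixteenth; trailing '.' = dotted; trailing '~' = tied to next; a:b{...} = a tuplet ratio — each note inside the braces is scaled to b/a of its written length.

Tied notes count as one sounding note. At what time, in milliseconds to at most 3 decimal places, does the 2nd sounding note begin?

1. 0.0ms @ 0 + 408.163ms (4/7)
2. 408.163ms @ 4/7 + 816.327ms (8/7)
3. 1224.49ms @ 12/7 + 408.163ms (4/7)
4. 1632.653ms @ 16/7 + 408.163ms (4/7)
5. 2040.816ms @ 20/7 + 408.163ms (4/7)
6. 2448.98ms @ 24/7 + 408.163ms (4/7)
7. 2857.143ms @ 4 + 1428.571ms (2)
8. 4285.714ms @ 6 + 1428.571ms (2)

note 2 onset = 4/7b = 408.163ms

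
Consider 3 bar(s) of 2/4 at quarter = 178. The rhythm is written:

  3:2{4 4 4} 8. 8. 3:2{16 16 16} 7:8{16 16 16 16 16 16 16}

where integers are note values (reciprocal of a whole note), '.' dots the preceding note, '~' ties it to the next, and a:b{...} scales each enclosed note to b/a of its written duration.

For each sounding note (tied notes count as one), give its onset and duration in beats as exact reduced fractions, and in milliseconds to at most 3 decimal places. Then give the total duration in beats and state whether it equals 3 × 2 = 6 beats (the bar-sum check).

1) 0.0ms=0b +224.719ms=2/3b
2) 224.719ms=2/3b +224.719ms=2/3b
3) 449.438ms=4/3b +224.719ms=2/3b
4) 674.157ms=2b +252.809ms=3/4b
5) 926.966ms=11/4b +252.809ms=3/4b
6) 1179.775ms=7/2b +56.18ms=1/6b
7) 1235.955ms=11/3b +56.18ms=1/6b
8) 1292.135ms=23/6b +56.18ms=1/6b
9) 1348.315ms=4b +96.308ms=2/7b
10) 1444.623ms=30/7b +96.308ms=2/7b
11) 1540.931ms=32/7b +96.308ms=2/7b
12) 1637.239ms=34/7b +96.308ms=2/7b
13) 1733.547ms=36/7b +96.308ms=2/7b
14) 1829.856ms=38/7b +96.308ms=2/7b
15) 1926.164ms=40/7b +96.308ms=2/7b
Σ=6b of 6 (178bpm 2/4) — PASS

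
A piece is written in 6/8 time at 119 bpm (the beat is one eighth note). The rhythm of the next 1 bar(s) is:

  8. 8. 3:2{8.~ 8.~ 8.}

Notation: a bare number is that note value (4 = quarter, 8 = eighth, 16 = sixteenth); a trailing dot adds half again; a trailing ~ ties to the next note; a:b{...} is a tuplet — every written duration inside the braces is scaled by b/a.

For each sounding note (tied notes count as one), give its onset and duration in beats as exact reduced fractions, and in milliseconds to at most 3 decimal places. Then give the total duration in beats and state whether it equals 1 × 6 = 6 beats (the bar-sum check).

1) 0.0ms=0b +756.303ms=3/2b
2) 756.303ms=3/2b +756.303ms=3/2b
3) 1512.605ms=3b +1512.605ms=3b
Σ=6b of 6 (119bpm 6/8) — PASS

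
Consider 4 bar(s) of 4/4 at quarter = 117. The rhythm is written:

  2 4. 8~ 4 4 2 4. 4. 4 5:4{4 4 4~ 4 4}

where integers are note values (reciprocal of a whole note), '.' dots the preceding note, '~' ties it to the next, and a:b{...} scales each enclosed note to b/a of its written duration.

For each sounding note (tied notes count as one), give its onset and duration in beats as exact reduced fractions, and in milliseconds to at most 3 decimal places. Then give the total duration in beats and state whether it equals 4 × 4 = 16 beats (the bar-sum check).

1) 0.0ms=0b +1025.641ms=2b
2) 1025.641ms=2b +769.231ms=3/2b
3) 1794.872ms=7/2b +769.231ms=3/2b
4) 2564.103ms=5b +512.821ms=1b
5) 3076.923ms=6b +1025.641ms=2b
6) 4102.564ms=8b +769.231ms=3/2b
7) 4871.795ms=19/2b +769.231ms=3/2b
8) 5641.026ms=11b +512.821ms=1b
9) 6153.846ms=12b +410.256ms=4/5b
10) 6564.103ms=64/5b +410.256ms=4/5b
11) 6974.359ms=68/5b +820.513ms=8/5b
12) 7794.872ms=76/5b +410.256ms=4/5b
Σ=16b of 16 (117bpm 4/4) — PASS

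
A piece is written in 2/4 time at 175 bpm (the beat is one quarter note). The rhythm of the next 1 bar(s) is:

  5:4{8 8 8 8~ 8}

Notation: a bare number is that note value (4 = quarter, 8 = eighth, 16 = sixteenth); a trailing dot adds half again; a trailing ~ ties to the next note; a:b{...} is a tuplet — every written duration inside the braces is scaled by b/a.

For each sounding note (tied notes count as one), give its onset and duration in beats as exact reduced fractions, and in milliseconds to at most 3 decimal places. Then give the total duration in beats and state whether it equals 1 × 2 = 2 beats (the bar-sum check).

1) 0.0ms=0b +137.143ms=2/5b
2) 137.143ms=2/5b +137.143ms=2/5b
3) 274.286ms=4/5b +137.143ms=2/5b
4) 411.429ms=6/5b +274.286ms=4/5b
Σ=2b of 2 (175bpm 2/4) — PASS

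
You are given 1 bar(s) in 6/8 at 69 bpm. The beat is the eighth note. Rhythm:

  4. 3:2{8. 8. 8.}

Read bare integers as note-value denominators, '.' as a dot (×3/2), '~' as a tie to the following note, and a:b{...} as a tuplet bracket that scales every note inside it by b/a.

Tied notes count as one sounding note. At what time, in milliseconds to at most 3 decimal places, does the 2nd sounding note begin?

1. 0.0ms @ 0 + 2608.696ms (3)
2. 2608.696ms @ 3 + 869.565ms (1)
3. 3478.261ms @ 4 + 869.565ms (1)
4. 4347.826ms @ 5 + 869.565ms (1)

note 2 onset = 3b = 2608.696ms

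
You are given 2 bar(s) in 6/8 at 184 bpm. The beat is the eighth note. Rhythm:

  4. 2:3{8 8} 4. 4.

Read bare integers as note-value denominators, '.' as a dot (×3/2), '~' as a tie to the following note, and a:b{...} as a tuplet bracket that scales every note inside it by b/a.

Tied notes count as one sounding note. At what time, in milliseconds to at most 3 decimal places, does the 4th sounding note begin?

1. 0.0ms @ 0 + 978.261ms (3)
2. 978.261ms @ 3 + 489.13ms (3/2)
3. 1467.391ms @ 9/2 + 489.13ms (3/2)
4. 1956.522ms @ 6 + 978.261ms (3)
5. 2934.783ms @ 9 + 978.261ms (3)

note 4 onset = 6b = 1956.522ms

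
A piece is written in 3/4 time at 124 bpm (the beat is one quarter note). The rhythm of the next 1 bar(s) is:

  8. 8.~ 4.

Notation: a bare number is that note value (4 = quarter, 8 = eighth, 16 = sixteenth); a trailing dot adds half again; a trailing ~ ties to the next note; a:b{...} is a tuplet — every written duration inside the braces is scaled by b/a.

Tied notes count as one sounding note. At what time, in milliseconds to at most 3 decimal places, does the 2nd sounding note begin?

1. 0.0ms @ 0 + 362.903ms (3/4)
2. 362.903ms @ 3/4 + 1088.71ms (9/4)

note 2 onset = 3/4b = 362.903ms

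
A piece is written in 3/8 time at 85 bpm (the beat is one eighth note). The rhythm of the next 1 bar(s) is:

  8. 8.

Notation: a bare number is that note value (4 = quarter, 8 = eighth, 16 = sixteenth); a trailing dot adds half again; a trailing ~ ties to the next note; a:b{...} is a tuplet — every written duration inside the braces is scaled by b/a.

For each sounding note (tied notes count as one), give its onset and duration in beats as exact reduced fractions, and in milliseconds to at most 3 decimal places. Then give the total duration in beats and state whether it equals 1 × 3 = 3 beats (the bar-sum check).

1) 0.0ms=0b +1058.824ms=3/2b
2) 1058.824ms=3/2b +1058.824ms=3/2b
Σ=3b of 3 (85bpm 3/8) — PASS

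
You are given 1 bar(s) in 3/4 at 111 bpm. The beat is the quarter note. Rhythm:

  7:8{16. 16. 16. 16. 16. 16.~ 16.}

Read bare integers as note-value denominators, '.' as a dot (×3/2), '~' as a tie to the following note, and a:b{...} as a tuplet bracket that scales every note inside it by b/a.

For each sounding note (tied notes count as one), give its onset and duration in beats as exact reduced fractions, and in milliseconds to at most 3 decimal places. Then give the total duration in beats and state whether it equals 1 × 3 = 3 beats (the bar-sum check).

1) 0.0ms=0b +231.66ms=3/7b
2) 231.66ms=3/7b +231.66ms=3/7b
3) 463.32ms=6/7b +231.66ms=3/7b
4) 694.981ms=9/7b +231.66ms=3/7b
5) 926.641ms=12/7b +231.66ms=3/7b
6) 1158.301ms=15/7b +463.32ms=6/7b
Σ=3b of 3 (111bpm 3/4) — PASS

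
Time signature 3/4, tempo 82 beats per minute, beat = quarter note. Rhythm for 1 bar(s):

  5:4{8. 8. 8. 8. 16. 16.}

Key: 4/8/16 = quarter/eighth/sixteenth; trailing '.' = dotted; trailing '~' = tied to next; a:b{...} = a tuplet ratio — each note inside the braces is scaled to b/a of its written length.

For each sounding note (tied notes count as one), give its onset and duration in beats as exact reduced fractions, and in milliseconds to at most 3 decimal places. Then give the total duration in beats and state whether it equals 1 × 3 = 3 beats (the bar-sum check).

1) 0.0ms=0b +439.024ms=3/5b
2) 439.024ms=3/5b +439.024ms=3/5b
3) 878.049ms=6/5b +439.024ms=3/5b
4) 1317.073ms=9/5b +439.024ms=3/5b
5) 1756.098ms=12/5b +219.512ms=3/10b
6) 1975.61ms=27/10b +219.512ms=3/10b
Σ=3b of 3 (82bpm 3/4) — PASS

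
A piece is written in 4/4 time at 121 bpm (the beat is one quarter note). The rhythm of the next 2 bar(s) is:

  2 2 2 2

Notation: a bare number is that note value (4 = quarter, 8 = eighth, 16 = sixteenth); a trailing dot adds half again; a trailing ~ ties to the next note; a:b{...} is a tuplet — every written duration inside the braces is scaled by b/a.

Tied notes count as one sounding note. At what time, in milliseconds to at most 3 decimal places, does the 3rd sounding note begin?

note 3 onset = 4b = 1983.471ms

1. 0.0ms @ 0 + 991.736ms (2)
2. 991.736ms @ 2 + 991.736ms (2)
3. 1983.471ms @ 4 + 991.736ms (2)
4. 2975.207ms @ 6 + 991.736ms (2)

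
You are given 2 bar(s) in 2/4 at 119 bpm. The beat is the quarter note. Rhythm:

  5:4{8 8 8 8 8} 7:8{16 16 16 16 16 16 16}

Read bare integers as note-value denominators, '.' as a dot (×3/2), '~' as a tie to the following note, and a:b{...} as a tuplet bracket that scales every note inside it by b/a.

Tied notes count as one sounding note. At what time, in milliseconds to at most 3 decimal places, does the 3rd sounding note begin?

note 3 onset = 4/5b = 403.361ms

1. 0.0ms @ 0 + 201.681ms (2/5)
2. 201.681ms @ 2/5 + 201.681ms (2/5)
3. 403.361ms @ 4/5 + 201.681ms (2/5)
4. 605.042ms @ 6/5 + 201.681ms (2/5)
5. 806.723ms @ 8/5 + 201.681ms (2/5)
6. 1008.403ms @ 2 + 144.058ms (2/7)
7. 1152.461ms @ 16/7 + 144.058ms (2/7)
8. 1296.519ms @ 18/7 + 144.058ms (2/7)
9. 1440.576ms @ 20/7 + 144.058ms (2/7)
10. 1584.634ms @ 22/7 + 144.058ms (2/7)
11. 1728.691ms @ 24/7 + 144.058ms (2/7)
12. 1872.749ms @ 26/7 + 144.058ms (2/7)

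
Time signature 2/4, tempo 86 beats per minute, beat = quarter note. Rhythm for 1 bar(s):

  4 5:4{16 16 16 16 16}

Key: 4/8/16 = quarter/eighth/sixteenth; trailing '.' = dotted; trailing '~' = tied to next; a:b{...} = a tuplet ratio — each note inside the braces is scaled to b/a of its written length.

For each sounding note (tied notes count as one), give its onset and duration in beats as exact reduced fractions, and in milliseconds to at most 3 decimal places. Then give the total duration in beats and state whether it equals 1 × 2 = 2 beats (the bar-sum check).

1) 0.0ms=0b +697.674ms=1b
2) 697.674ms=1b +139.535ms=1/5b
3) 837.209ms=6/5b +139.535ms=1/5b
4) 976.744ms=7/5b +139.535ms=1/5b
5) 1116.279ms=8/5b +139.535ms=1/5b
6) 1255.814ms=9/5b +139.535ms=1/5b
Σ=2b of 2 (86bpm 2/4) — PASS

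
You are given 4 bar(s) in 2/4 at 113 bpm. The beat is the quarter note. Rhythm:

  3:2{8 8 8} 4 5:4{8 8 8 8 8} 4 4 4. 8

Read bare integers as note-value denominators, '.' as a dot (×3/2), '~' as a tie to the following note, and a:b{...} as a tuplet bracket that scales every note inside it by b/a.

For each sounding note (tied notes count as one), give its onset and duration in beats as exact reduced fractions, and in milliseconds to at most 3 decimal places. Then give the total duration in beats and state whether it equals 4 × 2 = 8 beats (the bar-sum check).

1) 0.0ms=0b +176.991ms=1/3b
2) 176.991ms=1/3b +176.991ms=1/3b
3) 353.982ms=2/3b +176.991ms=1/3b
4) 530.973ms=1b +530.973ms=1b
5) 1061.947ms=2b +212.389ms=2/5b
6) 1274.336ms=12/5b +212.389ms=2/5b
7) 1486.726ms=14/5b +212.389ms=2/5b
8) 1699.115ms=16/5b +212.389ms=2/5b
9) 1911.504ms=18/5b +212.389ms=2/5b
10) 2123.894ms=4b +530.973ms=1b
11) 2654.867ms=5b +530.973ms=1b
12) 3185.841ms=6b +796.46ms=3/2b
13) 3982.301ms=15/2b +265.487ms=1/2b
Σ=8b of 8 (113bpm 2/4) — PASS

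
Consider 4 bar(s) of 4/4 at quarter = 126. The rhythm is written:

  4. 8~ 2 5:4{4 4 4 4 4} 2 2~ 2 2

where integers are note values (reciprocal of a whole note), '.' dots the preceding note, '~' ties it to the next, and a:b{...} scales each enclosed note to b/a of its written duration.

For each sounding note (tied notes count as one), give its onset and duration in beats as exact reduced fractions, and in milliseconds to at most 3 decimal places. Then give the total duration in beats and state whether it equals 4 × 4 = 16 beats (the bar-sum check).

1) 0.0ms=0b +714.286ms=3/2b
2) 714.286ms=3/2b +1190.476ms=5/2b
3) 1904.762ms=4b +380.952ms=4/5b
4) 2285.714ms=24/5b +380.952ms=4/5b
5) 2666.667ms=28/5b +380.952ms=4/5b
6) 3047.619ms=32/5b +380.952ms=4/5b
7) 3428.571ms=36/5b +380.952ms=4/5b
8) 3809.524ms=8b +952.381ms=2b
9) 4761.905ms=10b +1904.762ms=4b
10) 6666.667ms=14b +952.381ms=2b
Σ=16b of 16 (126bpm 4/4) — PASS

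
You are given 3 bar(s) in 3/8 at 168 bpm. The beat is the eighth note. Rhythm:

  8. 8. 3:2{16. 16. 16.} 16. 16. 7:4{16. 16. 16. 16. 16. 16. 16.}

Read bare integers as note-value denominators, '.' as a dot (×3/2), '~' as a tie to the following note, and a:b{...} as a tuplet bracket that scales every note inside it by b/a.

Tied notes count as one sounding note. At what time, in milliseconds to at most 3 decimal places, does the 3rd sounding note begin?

note 3 onset = 3b = 1071.429ms

1. 0.0ms @ 0 + 535.714ms (3/2)
2. 535.714ms @ 3/2 + 535.714ms (3/2)
3. 1071.429ms @ 3 + 178.571ms (1/2)
4. 1250.0ms @ 7/2 + 178.571ms (1/2)
5. 1428.571ms @ 4 + 178.571ms (1/2)
6. 1607.143ms @ 9/2 + 267.857ms (3/4)
7. 1875.0ms @ 21/4 + 267.857ms (3/4)
8. 2142.857ms @ 6 + 153.061ms (3/7)
9. 2295.918ms @ 45/7 + 153.061ms (3/7)
10. 2448.98ms @ 48/7 + 153.061ms (3/7)
11. 2602.041ms @ 51/7 + 153.061ms (3/7)
12. 2755.102ms @ 54/7 + 153.061ms (3/7)
13. 2908.163ms @ 57/7 + 153.061ms (3/7)
14. 3061.224ms @ 60/7 + 153.061ms (3/7)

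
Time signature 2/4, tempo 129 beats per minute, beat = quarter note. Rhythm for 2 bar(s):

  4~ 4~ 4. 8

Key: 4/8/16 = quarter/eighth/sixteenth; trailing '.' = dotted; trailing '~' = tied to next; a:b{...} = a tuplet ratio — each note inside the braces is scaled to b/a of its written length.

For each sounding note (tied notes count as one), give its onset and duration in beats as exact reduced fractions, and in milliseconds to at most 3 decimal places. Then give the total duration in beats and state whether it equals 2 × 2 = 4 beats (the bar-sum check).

1) 0.0ms=0b +1627.907ms=7/2b
2) 1627.907ms=7/2b +232.558ms=1/2b
Σ=4b of 4 (129bpm 2/4) — PASS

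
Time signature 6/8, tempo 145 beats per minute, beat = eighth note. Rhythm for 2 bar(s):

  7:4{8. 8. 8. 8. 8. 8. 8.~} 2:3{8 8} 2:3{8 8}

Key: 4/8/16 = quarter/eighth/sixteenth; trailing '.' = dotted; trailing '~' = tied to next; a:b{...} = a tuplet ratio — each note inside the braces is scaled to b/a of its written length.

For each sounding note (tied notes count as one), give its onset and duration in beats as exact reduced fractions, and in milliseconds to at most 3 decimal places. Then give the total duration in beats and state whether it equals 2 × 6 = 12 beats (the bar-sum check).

1) 0.0ms=0b +354.68ms=6/7b
2) 354.68ms=6/7b +354.68ms=6/7b
3) 709.36ms=12/7b +354.68ms=6/7b
4) 1064.039ms=18/7b +354.68ms=6/7b
5) 1418.719ms=24/7b +354.68ms=6/7b
6) 1773.399ms=30/7b +354.68ms=6/7b
7) 2128.079ms=36/7b +975.369ms=33/14b
8) 3103.448ms=15/2b +620.69ms=3/2b
9) 3724.138ms=9b +620.69ms=3/2b
10) 4344.828ms=21/2b +620.69ms=3/2b
Σ=12b of 12 (145bpm 6/8) — PASS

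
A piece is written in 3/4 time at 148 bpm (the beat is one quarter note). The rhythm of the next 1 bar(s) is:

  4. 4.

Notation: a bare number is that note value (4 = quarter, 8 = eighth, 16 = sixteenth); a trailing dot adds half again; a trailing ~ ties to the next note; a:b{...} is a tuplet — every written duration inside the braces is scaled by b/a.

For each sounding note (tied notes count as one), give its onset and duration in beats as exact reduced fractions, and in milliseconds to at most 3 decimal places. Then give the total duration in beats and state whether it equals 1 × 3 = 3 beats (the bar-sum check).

1) 0.0ms=0b +608.108ms=3/2b
2) 608.108ms=3/2b +608.108ms=3/2b
Σ=3b of 3 (148bpm 3/4) — PASS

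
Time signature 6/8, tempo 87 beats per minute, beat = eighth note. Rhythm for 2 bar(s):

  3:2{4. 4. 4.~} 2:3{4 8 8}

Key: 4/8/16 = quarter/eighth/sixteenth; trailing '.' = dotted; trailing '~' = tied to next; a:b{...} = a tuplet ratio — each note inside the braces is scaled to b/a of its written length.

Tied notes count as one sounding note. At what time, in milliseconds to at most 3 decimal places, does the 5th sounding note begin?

1. 0.0ms @ 0 + 1379.31ms (2)
2. 1379.31ms @ 2 + 1379.31ms (2)
3. 2758.621ms @ 4 + 3448.276ms (5)
4. 6206.897ms @ 9 + 1034.483ms (3/2)
5. 7241.379ms @ 21/2 + 1034.483ms (3/2)

note 5 onset = 21/2b = 7241.379ms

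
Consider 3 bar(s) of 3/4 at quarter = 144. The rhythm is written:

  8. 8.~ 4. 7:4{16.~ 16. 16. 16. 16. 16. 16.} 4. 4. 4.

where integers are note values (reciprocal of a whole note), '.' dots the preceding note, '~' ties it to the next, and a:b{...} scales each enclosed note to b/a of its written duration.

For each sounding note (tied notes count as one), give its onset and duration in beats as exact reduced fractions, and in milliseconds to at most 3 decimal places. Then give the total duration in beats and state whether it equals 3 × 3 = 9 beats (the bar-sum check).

1) 0.0ms=0b +312.5ms=3/4b
2) 312.5ms=3/4b +937.5ms=9/4b
3) 1250.0ms=3b +178.571ms=3/7b
4) 1428.571ms=24/7b +89.286ms=3/14b
5) 1517.857ms=51/14b +89.286ms=3/14b
6) 1607.143ms=27/7b +89.286ms=3/14b
7) 1696.429ms=57/14b +89.286ms=3/14b
8) 1785.714ms=30/7b +89.286ms=3/14b
9) 1875.0ms=9/2b +625.0ms=3/2b
10) 2500.0ms=6b +625.0ms=3/2b
11) 3125.0ms=15/2b +625.0ms=3/2b
Σ=9b of 9 (144bpm 3/4) — PASS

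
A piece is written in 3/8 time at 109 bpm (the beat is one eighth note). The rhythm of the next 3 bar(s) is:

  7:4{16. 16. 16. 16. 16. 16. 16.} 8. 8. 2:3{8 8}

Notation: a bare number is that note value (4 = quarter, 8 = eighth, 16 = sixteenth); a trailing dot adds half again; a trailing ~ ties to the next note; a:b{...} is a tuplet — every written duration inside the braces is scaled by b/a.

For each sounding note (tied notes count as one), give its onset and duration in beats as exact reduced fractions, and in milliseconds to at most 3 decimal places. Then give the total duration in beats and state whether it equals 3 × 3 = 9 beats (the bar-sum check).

1) 0.0ms=0b +235.911ms=3/7b
2) 235.911ms=3/7b +235.911ms=3/7b
3) 471.822ms=6/7b +235.911ms=3/7b
4) 707.733ms=9/7b +235.911ms=3/7b
5) 943.644ms=12/7b +235.911ms=3/7b
6) 1179.554ms=15/7b +235.911ms=3/7b
7) 1415.465ms=18/7b +235.911ms=3/7b
8) 1651.376ms=3b +825.688ms=3/2b
9) 2477.064ms=9/2b +825.688ms=3/2b
10) 3302.752ms=6b +825.688ms=3/2b
11) 4128.44ms=15/2b +825.688ms=3/2b
Σ=9b of 9 (109bpm 3/8) — PASS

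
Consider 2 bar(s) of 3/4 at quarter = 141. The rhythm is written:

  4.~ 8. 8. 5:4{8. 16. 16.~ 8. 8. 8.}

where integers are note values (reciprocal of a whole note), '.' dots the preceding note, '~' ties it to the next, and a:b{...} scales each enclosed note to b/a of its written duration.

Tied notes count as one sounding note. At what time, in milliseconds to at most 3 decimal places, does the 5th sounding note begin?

note 5 onset = 39/10b = 1659.574ms

1. 0.0ms @ 0 + 957.447ms (9/4)
2. 957.447ms @ 9/4 + 319.149ms (3/4)
3. 1276.596ms @ 3 + 255.319ms (3/5)
4. 1531.915ms @ 18/5 + 127.66ms (3/10)
5. 1659.574ms @ 39/10 + 382.979ms (9/10)
6. 2042.553ms @ 24/5 + 255.319ms (3/5)
7. 2297.872ms @ 27/5 + 255.319ms (3/5)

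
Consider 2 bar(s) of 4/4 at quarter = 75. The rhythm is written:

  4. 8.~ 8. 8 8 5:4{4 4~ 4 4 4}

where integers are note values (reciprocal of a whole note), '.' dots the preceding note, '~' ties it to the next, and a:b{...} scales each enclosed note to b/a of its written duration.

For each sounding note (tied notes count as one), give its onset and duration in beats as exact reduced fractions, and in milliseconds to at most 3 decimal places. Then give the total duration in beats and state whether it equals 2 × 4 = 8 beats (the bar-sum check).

1) 0.0ms=0b +1200.0ms=3/2b
2) 1200.0ms=3/2b +1200.0ms=3/2b
3) 2400.0ms=3b +400.0ms=1/2b
4) 2800.0ms=7/2b +400.0ms=1/2b
5) 3200.0ms=4b +640.0ms=4/5b
6) 3840.0ms=24/5b +1280.0ms=8/5b
7) 5120.0ms=32/5b +640.0ms=4/5b
8) 5760.0ms=36/5b +640.0ms=4/5b
Σ=8b of 8 (75bpm 4/4) — PASS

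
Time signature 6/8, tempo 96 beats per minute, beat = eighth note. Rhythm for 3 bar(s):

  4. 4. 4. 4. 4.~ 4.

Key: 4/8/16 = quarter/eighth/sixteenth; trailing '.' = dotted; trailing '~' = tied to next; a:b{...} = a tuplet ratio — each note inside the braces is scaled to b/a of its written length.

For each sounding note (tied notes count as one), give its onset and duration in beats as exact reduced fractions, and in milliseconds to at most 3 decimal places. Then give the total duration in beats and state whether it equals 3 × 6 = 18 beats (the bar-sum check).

1) 0.0ms=0b +1875.0ms=3b
2) 1875.0ms=3b +1875.0ms=3b
3) 3750.0ms=6b +1875.0ms=3b
4) 5625.0ms=9b +1875.0ms=3b
5) 7500.0ms=12b +3750.0ms=6b
Σ=18b of 18 (96bpm 6/8) — PASS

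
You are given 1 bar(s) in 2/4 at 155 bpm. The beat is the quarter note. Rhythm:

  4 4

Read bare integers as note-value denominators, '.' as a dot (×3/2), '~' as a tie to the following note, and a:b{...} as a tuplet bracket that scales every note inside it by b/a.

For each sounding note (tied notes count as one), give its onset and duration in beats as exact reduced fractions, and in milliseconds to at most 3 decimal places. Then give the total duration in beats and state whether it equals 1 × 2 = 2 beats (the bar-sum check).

1) 0.0ms=0b +387.097ms=1b
2) 387.097ms=1b +387.097ms=1b
Σ=2b of 2 (155bpm 2/4) — PASS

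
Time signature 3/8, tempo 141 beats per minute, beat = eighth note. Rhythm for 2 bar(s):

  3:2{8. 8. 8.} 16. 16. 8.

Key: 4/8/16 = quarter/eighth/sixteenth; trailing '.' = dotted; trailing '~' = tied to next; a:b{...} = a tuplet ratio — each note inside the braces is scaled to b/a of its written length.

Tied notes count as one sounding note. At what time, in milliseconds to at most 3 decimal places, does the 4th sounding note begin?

1. 0.0ms @ 0 + 425.532ms (1)
2. 425.532ms @ 1 + 425.532ms (1)
3. 851.064ms @ 2 + 425.532ms (1)
4. 1276.596ms @ 3 + 319.149ms (3/4)
5. 1595.745ms @ 15/4 + 319.149ms (3/4)
6. 1914.894ms @ 9/2 + 638.298ms (3/2)

note 4 onset = 3b = 1276.596ms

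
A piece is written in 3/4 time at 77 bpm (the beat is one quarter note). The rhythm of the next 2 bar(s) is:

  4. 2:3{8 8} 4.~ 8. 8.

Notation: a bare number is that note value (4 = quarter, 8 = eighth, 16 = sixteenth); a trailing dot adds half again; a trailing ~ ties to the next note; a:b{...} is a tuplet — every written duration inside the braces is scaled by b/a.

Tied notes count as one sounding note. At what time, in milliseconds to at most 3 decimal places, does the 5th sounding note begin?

note 5 onset = 21/4b = 4090.909ms

1. 0.0ms @ 0 + 1168.831ms (3/2)
2. 1168.831ms @ 3/2 + 584.416ms (3/4)
3. 1753.247ms @ 9/4 + 584.416ms (3/4)
4. 2337.662ms @ 3 + 1753.247ms (9/4)
5. 4090.909ms @ 21/4 + 584.416ms (3/4)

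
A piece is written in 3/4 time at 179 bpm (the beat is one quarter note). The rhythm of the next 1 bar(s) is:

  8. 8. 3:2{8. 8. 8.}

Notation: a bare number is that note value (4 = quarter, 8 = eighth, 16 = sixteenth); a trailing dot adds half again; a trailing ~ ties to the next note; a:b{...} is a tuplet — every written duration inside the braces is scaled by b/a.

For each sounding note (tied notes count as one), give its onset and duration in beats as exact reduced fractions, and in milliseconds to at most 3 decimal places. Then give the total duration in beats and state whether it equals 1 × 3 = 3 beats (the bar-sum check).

1) 0.0ms=0b +251.397ms=3/4b
2) 251.397ms=3/4b +251.397ms=3/4b
3) 502.793ms=3/2b +167.598ms=1/2b
4) 670.391ms=2b +167.598ms=1/2b
5) 837.989ms=5/2b +167.598ms=1/2b
Σ=3b of 3 (179bpm 3/4) — PASS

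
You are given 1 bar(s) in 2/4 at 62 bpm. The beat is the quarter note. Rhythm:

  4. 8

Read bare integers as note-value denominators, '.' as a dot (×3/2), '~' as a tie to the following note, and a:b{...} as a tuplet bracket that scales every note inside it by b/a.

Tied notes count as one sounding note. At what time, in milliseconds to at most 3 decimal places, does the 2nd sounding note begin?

1. 0.0ms @ 0 + 1451.613ms (3/2)
2. 1451.613ms @ 3/2 + 483.871ms (1/2)

note 2 onset = 3/2b = 1451.613ms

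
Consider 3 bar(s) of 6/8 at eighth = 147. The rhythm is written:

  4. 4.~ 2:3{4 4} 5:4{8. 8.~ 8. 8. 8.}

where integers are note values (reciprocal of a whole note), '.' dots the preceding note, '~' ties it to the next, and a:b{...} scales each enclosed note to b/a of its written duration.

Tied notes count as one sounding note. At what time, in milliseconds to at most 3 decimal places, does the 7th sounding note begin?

1. 0.0ms @ 0 + 1224.49ms (3)
2. 1224.49ms @ 3 + 2448.98ms (6)
3. 3673.469ms @ 9 + 1224.49ms (3)
4. 4897.959ms @ 12 + 489.796ms (6/5)
5. 5387.755ms @ 66/5 + 979.592ms (12/5)
6. 6367.347ms @ 78/5 + 489.796ms (6/5)
7. 6857.143ms @ 84/5 + 489.796ms (6/5)

note 7 onset = 84/5b = 6857.143ms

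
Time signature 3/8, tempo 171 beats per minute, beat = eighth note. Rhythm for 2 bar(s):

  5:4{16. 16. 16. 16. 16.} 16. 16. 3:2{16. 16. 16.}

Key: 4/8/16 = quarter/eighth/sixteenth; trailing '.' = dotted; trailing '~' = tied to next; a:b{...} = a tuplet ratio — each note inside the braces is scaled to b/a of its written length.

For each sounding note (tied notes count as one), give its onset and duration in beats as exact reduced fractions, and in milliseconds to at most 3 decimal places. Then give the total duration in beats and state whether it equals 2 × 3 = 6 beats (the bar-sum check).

1) 0.0ms=0b +210.526ms=3/5b
2) 210.526ms=3/5b +210.526ms=3/5b
3) 421.053ms=6/5b +210.526ms=3/5b
4) 631.579ms=9/5b +210.526ms=3/5b
5) 842.105ms=12/5b +210.526ms=3/5b
6) 1052.632ms=3b +263.158ms=3/4b
7) 1315.789ms=15/4b +263.158ms=3/4b
8) 1578.947ms=9/2b +175.439ms=1/2b
9) 1754.386ms=5b +175.439ms=1/2b
10) 1929.825ms=11/2b +175.439ms=1/2b
Σ=6b of 6 (171bpm 3/8) — PASS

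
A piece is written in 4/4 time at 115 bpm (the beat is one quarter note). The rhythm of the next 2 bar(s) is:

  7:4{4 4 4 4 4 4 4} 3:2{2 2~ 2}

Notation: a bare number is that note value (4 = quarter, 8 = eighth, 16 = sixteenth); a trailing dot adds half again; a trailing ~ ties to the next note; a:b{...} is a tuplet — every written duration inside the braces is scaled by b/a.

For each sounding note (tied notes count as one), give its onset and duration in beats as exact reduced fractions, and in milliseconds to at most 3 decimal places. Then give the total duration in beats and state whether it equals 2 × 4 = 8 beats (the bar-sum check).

1) 0.0ms=0b +298.137ms=4/7b
2) 298.137ms=4/7b +298.137ms=4/7b
3) 596.273ms=8/7b +298.137ms=4/7b
4) 894.41ms=12/7b +298.137ms=4/7b
5) 1192.547ms=16/7b +298.137ms=4/7b
6) 1490.683ms=20/7b +298.137ms=4/7b
7) 1788.82ms=24/7b +298.137ms=4/7b
8) 2086.957ms=4b +695.652ms=4/3b
9) 2782.609ms=16/3b +1391.304ms=8/3b
Σ=8b of 8 (115bpm 4/4) — PASS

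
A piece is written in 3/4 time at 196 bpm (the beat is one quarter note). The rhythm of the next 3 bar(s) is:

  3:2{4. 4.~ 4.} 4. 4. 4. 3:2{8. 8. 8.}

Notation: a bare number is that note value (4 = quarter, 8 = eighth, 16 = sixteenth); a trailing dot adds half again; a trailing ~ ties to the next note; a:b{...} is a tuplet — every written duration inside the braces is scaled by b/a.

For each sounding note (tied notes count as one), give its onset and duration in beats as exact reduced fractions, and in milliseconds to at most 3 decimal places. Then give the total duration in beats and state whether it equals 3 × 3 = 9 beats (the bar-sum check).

1) 0.0ms=0b +306.122ms=1b
2) 306.122ms=1b +612.245ms=2b
3) 918.367ms=3b +459.184ms=3/2b
4) 1377.551ms=9/2b +459.184ms=3/2b
5) 1836.735ms=6b +459.184ms=3/2b
6) 2295.918ms=15/2b +153.061ms=1/2b
7) 2448.98ms=8b +153.061ms=1/2b
8) 2602.041ms=17/2b +153.061ms=1/2b
Σ=9b of 9 (196bpm 3/4) — PASS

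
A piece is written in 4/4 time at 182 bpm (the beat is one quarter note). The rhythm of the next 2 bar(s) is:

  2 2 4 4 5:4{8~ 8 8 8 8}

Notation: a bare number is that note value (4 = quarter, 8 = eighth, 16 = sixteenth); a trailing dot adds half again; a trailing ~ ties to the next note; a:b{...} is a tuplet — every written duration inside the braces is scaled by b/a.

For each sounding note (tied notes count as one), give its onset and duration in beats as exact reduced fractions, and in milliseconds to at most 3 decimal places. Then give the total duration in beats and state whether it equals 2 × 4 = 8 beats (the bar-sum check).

1) 0.0ms=0b +659.341ms=2b
2) 659.341ms=2b +659.341ms=2b
3) 1318.681ms=4b +329.67ms=1b
4) 1648.352ms=5b +329.67ms=1b
5) 1978.022ms=6b +263.736ms=4/5b
6) 2241.758ms=34/5b +131.868ms=2/5b
7) 2373.626ms=36/5b +131.868ms=2/5b
8) 2505.495ms=38/5b +131.868ms=2/5b
Σ=8b of 8 (182bpm 4/4) — PASS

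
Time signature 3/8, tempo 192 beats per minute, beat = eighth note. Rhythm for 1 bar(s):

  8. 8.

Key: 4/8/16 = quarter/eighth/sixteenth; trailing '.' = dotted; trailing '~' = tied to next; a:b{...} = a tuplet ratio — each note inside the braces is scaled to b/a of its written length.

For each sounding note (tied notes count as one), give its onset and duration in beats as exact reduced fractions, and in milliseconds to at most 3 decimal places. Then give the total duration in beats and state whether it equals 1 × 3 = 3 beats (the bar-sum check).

1) 0.0ms=0b +468.75ms=3/2b
2) 468.75ms=3/2b +468.75ms=3/2b
Σ=3b of 3 (192bpm 3/8) — PASS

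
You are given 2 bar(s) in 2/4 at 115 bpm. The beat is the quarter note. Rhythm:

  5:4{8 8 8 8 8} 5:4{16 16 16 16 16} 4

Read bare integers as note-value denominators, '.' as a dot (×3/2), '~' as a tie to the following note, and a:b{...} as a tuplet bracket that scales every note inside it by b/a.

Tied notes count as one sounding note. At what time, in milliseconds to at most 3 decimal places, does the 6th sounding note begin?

1. 0.0ms @ 0 + 208.696ms (2/5)
2. 208.696ms @ 2/5 + 208.696ms (2/5)
3. 417.391ms @ 4/5 + 208.696ms (2/5)
4. 626.087ms @ 6/5 + 208.696ms (2/5)
5. 834.783ms @ 8/5 + 208.696ms (2/5)
6. 1043.478ms @ 2 + 104.348ms (1/5)
7. 1147.826ms @ 11/5 + 104.348ms (1/5)
8. 1252.174ms @ 12/5 + 104.348ms (1/5)
9. 1356.522ms @ 13/5 + 104.348ms (1/5)
10. 1460.87ms @ 14/5 + 104.348ms (1/5)
11. 1565.217ms @ 3 + 521.739ms (1)

note 6 onset = 2b = 1043.478ms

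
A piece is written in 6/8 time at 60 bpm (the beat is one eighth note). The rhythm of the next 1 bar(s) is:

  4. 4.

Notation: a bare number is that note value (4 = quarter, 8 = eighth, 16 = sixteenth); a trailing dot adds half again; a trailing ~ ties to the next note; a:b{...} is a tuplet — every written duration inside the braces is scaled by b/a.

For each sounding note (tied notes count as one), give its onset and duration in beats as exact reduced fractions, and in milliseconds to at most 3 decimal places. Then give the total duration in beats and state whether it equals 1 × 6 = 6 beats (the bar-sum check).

1) 0.0ms=0b +3000.0ms=3b
2) 3000.0ms=3b +3000.0ms=3b
Σ=6b of 6 (60bpm 6/8) — PASS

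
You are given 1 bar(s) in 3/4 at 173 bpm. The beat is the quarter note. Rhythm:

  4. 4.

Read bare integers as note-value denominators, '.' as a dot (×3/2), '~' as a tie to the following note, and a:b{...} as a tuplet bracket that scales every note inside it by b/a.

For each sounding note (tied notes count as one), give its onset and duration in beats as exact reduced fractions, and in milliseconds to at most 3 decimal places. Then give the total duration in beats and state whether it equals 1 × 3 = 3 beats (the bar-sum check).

1) 0.0ms=0b +520.231ms=3/2b
2) 520.231ms=3/2b +520.231ms=3/2b
Σ=3b of 3 (173bpm 3/4) — PASS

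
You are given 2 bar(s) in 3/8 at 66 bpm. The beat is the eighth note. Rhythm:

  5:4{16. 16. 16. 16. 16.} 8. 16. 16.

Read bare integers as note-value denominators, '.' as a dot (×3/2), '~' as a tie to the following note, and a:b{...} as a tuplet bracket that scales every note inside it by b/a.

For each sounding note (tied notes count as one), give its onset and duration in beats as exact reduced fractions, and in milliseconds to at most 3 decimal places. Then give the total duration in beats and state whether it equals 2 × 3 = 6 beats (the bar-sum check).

1) 0.0ms=0b +545.455ms=3/5b
2) 545.455ms=3/5b +545.455ms=3/5b
3) 1090.909ms=6/5b +545.455ms=3/5b
4) 1636.364ms=9/5b +545.455ms=3/5b
5) 2181.818ms=12/5b +545.455ms=3/5b
6) 2727.273ms=3b +1363.636ms=3/2b
7) 4090.909ms=9/2b +681.818ms=3/4b
8) 4772.727ms=21/4b +681.818ms=3/4b
Σ=6b of 6 (66bpm 3/8) — PASS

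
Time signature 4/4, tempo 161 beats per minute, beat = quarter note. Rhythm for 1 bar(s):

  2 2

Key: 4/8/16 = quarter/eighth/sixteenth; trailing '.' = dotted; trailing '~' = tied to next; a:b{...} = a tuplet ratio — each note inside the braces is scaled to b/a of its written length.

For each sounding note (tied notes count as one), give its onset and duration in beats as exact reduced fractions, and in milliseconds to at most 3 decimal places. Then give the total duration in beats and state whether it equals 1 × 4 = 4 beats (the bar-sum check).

1) 0.0ms=0b +745.342ms=2b
2) 745.342ms=2b +745.342ms=2b
Σ=4b of 4 (161bpm 4/4) — PASS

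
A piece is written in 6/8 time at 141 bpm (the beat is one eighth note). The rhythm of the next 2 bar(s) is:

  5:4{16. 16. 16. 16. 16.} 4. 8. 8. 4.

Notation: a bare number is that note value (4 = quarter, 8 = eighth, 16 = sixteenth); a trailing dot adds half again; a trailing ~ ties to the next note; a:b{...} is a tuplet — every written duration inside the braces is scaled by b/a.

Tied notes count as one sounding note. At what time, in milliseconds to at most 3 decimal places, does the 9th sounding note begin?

1. 0.0ms @ 0 + 255.319ms (3/5)
2. 255.319ms @ 3/5 + 255.319ms (3/5)
3. 510.638ms @ 6/5 + 255.319ms (3/5)
4. 765.957ms @ 9/5 + 255.319ms (3/5)
5. 1021.277ms @ 12/5 + 255.319ms (3/5)
6. 1276.596ms @ 3 + 1276.596ms (3)
7. 2553.191ms @ 6 + 638.298ms (3/2)
8. 3191.489ms @ 15/2 + 638.298ms (3/2)
9. 3829.787ms @ 9 + 1276.596ms (3)

note 9 onset = 9b = 3829.787ms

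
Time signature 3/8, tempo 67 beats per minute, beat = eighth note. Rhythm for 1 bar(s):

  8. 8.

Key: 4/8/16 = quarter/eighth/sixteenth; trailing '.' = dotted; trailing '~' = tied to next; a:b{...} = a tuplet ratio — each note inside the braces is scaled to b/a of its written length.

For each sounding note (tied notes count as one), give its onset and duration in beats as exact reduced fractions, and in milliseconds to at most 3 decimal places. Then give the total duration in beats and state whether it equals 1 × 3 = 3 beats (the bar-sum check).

1) 0.0ms=0b +1343.284ms=3/2b
2) 1343.284ms=3/2b +1343.284ms=3/2b
Σ=3b of 3 (67bpm 3/8) — PASS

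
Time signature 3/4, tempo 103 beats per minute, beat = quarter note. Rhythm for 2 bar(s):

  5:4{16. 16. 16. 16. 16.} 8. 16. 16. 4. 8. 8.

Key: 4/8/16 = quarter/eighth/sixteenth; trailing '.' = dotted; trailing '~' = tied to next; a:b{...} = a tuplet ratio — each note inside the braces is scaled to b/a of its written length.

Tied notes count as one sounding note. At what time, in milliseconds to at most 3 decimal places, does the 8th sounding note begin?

note 8 onset = 21/8b = 1529.126ms

1. 0.0ms @ 0 + 174.757ms (3/10)
2. 174.757ms @ 3/10 + 174.757ms (3/10)
3. 349.515ms @ 3/5 + 174.757ms (3/10)
4. 524.272ms @ 9/10 + 174.757ms (3/10)
5. 699.029ms @ 6/5 + 174.757ms (3/10)
6. 873.786ms @ 3/2 + 436.893ms (3/4)
7. 1310.68ms @ 9/4 + 218.447ms (3/8)
8. 1529.126ms @ 21/8 + 218.447ms (3/8)
9. 1747.573ms @ 3 + 873.786ms (3/2)
10. 2621.359ms @ 9/2 + 436.893ms (3/4)
11. 3058.252ms @ 21/4 + 436.893ms (3/4)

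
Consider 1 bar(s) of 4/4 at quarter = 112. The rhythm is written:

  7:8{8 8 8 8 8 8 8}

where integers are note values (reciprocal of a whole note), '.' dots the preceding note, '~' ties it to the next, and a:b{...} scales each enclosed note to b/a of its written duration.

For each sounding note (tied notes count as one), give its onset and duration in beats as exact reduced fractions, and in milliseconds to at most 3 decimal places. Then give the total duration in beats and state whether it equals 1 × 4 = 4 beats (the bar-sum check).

1) 0.0ms=0b +306.122ms=4/7b
2) 306.122ms=4/7b +306.122ms=4/7b
3) 612.245ms=8/7b +306.122ms=4/7b
4) 918.367ms=12/7b +306.122ms=4/7b
5) 1224.49ms=16/7b +306.122ms=4/7b
6) 1530.612ms=20/7b +306.122ms=4/7b
7) 1836.735ms=24/7b +306.122ms=4/7b
Σ=4b of 4 (112bpm 4/4) — PASS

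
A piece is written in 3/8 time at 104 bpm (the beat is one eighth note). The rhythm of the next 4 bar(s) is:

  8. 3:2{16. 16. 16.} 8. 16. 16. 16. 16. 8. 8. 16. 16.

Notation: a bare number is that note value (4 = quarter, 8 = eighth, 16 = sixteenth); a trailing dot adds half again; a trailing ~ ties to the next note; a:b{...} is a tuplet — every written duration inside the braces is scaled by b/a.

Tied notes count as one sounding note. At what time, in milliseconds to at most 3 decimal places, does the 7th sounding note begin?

1. 0.0ms @ 0 + 865.385ms (3/2)
2. 865.385ms @ 3/2 + 288.462ms (1/2)
3. 1153.846ms @ 2 + 288.462ms (1/2)
4. 1442.308ms @ 5/2 + 288.462ms (1/2)
5. 1730.769ms @ 3 + 865.385ms (3/2)
6. 2596.154ms @ 9/2 + 432.692ms (3/4)
7. 3028.846ms @ 21/4 + 432.692ms (3/4)
8. 3461.538ms @ 6 + 432.692ms (3/4)
9. 3894.231ms @ 27/4 + 432.692ms (3/4)
10. 4326.923ms @ 15/2 + 865.385ms (3/2)
11. 5192.308ms @ 9 + 865.385ms (3/2)
12. 6057.692ms @ 21/2 + 432.692ms (3/4)
13. 6490.385ms @ 45/4 + 432.692ms (3/4)

note 7 onset = 21/4b = 3028.846ms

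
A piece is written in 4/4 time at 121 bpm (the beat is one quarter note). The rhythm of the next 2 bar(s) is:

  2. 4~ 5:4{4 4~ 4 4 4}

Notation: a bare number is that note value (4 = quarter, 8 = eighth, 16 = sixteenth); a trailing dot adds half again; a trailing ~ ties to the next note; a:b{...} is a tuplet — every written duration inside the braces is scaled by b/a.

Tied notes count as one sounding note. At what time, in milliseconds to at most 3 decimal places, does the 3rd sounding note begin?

1. 0.0ms @ 0 + 1487.603ms (3)
2. 1487.603ms @ 3 + 892.562ms (9/5)
3. 2380.165ms @ 24/5 + 793.388ms (8/5)
4. 3173.554ms @ 32/5 + 396.694ms (4/5)
5. 3570.248ms @ 36/5 + 396.694ms (4/5)

note 3 onset = 24/5b = 2380.165ms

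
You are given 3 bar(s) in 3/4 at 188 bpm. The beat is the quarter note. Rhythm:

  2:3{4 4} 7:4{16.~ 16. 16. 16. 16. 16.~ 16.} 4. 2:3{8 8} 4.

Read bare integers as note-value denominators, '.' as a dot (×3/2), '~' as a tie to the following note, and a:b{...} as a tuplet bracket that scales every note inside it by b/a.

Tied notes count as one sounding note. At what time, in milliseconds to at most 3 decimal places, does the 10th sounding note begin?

note 10 onset = 27/4b = 2154.255ms

1. 0.0ms @ 0 + 478.723ms (3/2)
2. 478.723ms @ 3/2 + 478.723ms (3/2)
3. 957.447ms @ 3 + 136.778ms (3/7)
4. 1094.225ms @ 24/7 + 68.389ms (3/14)
5. 1162.614ms @ 51/14 + 68.389ms (3/14)
6. 1231.003ms @ 27/7 + 68.389ms (3/14)
7. 1299.392ms @ 57/14 + 136.778ms (3/7)
8. 1436.17ms @ 9/2 + 478.723ms (3/2)
9. 1914.894ms @ 6 + 239.362ms (3/4)
10. 2154.255ms @ 27/4 + 239.362ms (3/4)
11. 2393.617ms @ 15/2 + 478.723ms (3/2)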